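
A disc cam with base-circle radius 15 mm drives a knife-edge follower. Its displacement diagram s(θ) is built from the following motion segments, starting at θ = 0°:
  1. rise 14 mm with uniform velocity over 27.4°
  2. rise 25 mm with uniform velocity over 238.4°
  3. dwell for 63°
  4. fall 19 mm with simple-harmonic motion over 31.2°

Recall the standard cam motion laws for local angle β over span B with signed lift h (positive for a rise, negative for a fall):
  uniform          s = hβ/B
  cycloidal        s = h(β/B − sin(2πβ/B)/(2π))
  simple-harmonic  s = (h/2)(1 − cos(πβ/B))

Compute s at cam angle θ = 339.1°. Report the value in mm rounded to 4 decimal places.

seg 1 [0°–27.4°] uniform, h=14: full span → s += 14 → s = 14.0000
seg 2 [27.4°–265.8°] uniform, h=25: full span → s += 25 → s = 39.0000
seg 3 [265.8°–328.8°] dwell: s stays 39.0000
seg 4 [328.8°–360°] simple-harmonic, h=-19: θ=339.1° here. β=10.3, B=31.2. -19/2·(1 − cos(π·0.3301)) = -4.6674 → s = 34.3326

34.3326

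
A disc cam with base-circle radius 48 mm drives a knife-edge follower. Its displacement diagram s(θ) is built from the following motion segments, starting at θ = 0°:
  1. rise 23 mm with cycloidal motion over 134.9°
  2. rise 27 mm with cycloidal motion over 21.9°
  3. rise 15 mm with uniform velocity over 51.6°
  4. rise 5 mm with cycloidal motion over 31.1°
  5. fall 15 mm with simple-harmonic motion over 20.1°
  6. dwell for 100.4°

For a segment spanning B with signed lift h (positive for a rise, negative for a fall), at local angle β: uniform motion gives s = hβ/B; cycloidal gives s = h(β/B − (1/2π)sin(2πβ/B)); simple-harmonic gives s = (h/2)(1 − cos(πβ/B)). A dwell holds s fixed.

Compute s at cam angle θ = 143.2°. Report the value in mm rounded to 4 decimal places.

seg 1 [0°–134.9°] cycloidal, h=23: full span → s += 23 → s = 23.0000
seg 2 [134.9°–156.8°] cycloidal, h=27: θ=143.2° here. β=8.3, B=21.9. 27·(0.3790 − sin(2π·0.3790)/(2π)) = 7.2715 → s = 30.2715

30.2715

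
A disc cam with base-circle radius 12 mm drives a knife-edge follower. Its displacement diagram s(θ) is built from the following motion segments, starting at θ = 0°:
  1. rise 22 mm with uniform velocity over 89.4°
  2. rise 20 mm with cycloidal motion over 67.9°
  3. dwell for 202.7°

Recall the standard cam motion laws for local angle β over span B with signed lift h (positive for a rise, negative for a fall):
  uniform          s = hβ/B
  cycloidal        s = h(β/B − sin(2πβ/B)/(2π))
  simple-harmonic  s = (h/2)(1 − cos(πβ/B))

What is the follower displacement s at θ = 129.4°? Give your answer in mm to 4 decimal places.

seg 1 [0°–89.4°] uniform, h=22: full span → s += 22 → s = 22.0000
seg 2 [89.4°–157.3°] cycloidal, h=20: θ=129.4° here. β=40, B=67.9. 20·(0.5891 − sin(2π·0.5891)/(2π)) = 13.4724 → s = 35.4724

35.4724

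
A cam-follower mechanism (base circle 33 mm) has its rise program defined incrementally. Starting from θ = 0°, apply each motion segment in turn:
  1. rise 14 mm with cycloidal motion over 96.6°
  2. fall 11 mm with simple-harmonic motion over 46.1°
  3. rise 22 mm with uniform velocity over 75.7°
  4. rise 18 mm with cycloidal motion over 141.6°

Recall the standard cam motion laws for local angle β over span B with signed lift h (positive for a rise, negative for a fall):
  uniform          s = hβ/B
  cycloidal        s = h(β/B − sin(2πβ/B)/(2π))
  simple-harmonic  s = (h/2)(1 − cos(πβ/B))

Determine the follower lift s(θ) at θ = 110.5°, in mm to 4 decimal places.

seg 1 [0°–96.6°] cycloidal, h=14: full span → s += 14 → s = 14.0000
seg 2 [96.6°–142.7°] simple-harmonic, h=-11: θ=110.5° here. β=13.9, B=46.1. -11/2·(1 − cos(π·0.3015)) = -2.2884 → s = 11.7116

11.7116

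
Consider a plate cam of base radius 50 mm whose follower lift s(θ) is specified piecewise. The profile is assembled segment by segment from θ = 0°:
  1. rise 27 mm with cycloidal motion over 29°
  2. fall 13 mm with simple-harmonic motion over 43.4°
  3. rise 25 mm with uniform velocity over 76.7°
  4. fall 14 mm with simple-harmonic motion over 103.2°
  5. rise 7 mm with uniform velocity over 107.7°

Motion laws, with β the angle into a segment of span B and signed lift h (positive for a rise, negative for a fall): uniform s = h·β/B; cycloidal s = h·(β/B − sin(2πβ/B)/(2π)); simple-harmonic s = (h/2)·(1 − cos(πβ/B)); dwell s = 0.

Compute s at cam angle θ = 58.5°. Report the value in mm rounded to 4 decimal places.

seg 1 [0°–29°] cycloidal, h=27: full span → s += 27 → s = 27.0000
seg 2 [29°–72.4°] simple-harmonic, h=-13: θ=58.5° here. β=29.5, B=43.4. -13/2·(1 − cos(π·0.6797)) = -9.9781 → s = 17.0219

17.0219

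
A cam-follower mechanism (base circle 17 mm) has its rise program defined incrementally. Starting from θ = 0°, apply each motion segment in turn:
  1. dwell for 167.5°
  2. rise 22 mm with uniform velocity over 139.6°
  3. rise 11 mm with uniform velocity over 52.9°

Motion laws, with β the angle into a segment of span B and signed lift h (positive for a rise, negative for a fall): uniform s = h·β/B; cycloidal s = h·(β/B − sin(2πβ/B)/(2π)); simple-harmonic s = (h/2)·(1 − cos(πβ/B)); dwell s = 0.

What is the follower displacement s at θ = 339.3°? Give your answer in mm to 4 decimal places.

seg 1 [0°–167.5°] dwell: s stays 0.0000
seg 2 [167.5°–307.1°] uniform, h=22: full span → s += 22 → s = 22.0000
seg 3 [307.1°–360°] uniform, h=11: θ=339.3° here. β=32.2, B=52.9. 11·32.2/52.9 = 6.6957 → s = 28.6957

28.6957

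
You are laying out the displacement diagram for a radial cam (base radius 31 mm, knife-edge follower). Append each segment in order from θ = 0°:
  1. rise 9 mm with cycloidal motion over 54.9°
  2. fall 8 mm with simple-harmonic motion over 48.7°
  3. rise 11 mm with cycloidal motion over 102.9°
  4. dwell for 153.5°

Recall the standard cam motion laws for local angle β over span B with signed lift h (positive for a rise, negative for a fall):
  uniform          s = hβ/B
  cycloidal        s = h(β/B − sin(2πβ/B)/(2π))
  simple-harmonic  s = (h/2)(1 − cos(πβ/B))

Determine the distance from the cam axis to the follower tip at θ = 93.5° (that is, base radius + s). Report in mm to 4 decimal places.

seg 1 [0°–54.9°] cycloidal, h=9: full span → s += 9 → s = 9.0000
seg 2 [54.9°–103.6°] simple-harmonic, h=-8: θ=93.5° here. β=38.6, B=48.7. -8/2·(1 − cos(π·0.7926)) = -7.1806 → s = 1.8194
radial distance = base radius + s = 31 + 1.8194 = 32.8194

32.8194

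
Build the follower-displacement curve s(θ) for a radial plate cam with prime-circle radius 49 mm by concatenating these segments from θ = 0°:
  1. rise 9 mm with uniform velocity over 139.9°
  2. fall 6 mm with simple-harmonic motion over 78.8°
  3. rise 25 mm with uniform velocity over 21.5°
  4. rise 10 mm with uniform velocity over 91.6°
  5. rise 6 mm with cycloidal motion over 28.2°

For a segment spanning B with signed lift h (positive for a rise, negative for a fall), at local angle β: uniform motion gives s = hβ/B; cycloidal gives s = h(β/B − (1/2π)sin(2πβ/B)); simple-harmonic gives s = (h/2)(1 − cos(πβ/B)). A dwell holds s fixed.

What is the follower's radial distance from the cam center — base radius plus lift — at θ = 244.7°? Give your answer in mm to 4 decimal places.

seg 1 [0°–139.9°] uniform, h=9: full span → s += 9 → s = 9.0000
seg 2 [139.9°–218.7°] simple-harmonic, h=-6: full span → s += -6 → s = 3.0000
seg 3 [218.7°–240.2°] uniform, h=25: full span → s += 25 → s = 28.0000
seg 4 [240.2°–331.8°] uniform, h=10: θ=244.7° here. β=4.5, B=91.6. 10·4.5/91.6 = 0.4913 → s = 28.4913
radial distance = base radius + s = 49 + 28.4913 = 77.4913

77.4913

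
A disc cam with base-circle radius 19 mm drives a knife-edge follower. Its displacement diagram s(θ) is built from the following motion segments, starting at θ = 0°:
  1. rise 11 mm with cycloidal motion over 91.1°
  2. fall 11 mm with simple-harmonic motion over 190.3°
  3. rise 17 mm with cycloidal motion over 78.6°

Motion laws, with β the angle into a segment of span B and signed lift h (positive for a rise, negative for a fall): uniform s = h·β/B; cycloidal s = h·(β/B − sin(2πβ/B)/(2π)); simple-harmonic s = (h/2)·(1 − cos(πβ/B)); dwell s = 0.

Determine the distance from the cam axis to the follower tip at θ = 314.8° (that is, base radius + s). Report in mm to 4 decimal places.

seg 1 [0°–91.1°] cycloidal, h=11: full span → s += 11 → s = 11.0000
seg 2 [91.1°–281.4°] simple-harmonic, h=-11: full span → s += -11 → s = 0.0000
seg 3 [281.4°–360°] cycloidal, h=17: θ=314.8° here. β=33.4, B=78.6. 17·(0.4249 − sin(2π·0.4249)/(2π)) = 5.9946 → s = 5.9946
radial distance = base radius + s = 19 + 5.9946 = 24.9946

24.9946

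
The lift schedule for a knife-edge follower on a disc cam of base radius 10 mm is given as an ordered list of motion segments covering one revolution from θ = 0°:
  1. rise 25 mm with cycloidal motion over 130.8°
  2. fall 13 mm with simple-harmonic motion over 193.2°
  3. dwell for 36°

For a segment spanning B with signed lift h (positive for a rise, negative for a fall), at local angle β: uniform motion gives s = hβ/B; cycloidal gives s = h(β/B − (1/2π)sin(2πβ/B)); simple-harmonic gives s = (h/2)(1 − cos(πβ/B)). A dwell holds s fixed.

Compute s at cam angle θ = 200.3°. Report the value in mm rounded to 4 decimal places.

seg 1 [0°–130.8°] cycloidal, h=25: full span → s += 25 → s = 25.0000
seg 2 [130.8°–324°] simple-harmonic, h=-13: θ=200.3° here. β=69.5, B=193.2. -13/2·(1 − cos(π·0.3597)) = -3.7275 → s = 21.2725

21.2725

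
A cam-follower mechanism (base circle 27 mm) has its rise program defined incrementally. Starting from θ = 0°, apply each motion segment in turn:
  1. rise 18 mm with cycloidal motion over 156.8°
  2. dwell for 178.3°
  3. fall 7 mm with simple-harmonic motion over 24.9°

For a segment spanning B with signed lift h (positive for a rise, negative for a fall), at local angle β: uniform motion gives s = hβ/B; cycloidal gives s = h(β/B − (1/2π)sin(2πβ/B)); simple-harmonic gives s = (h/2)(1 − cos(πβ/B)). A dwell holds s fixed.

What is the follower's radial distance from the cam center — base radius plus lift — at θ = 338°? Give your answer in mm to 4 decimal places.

seg 1 [0°–156.8°] cycloidal, h=18: full span → s += 18 → s = 18.0000
seg 2 [156.8°–335.1°] dwell: s stays 18.0000
seg 3 [335.1°–360°] simple-harmonic, h=-7: θ=338° here. β=2.9, B=24.9. -7/2·(1 − cos(π·0.1165)) = -0.2317 → s = 17.7683
radial distance = base radius + s = 27 + 17.7683 = 44.7683

44.7683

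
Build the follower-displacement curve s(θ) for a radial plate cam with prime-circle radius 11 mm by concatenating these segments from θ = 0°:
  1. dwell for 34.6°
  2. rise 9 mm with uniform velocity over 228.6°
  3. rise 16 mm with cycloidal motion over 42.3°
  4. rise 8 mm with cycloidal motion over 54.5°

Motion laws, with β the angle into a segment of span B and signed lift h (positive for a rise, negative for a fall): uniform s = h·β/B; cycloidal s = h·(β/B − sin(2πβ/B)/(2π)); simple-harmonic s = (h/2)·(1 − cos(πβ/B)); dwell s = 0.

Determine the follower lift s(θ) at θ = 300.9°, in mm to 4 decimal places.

seg 1 [0°–34.6°] dwell: s stays 0.0000
seg 2 [34.6°–263.2°] uniform, h=9: full span → s += 9 → s = 9.0000
seg 3 [263.2°–305.5°] cycloidal, h=16: θ=300.9° here. β=37.7, B=42.3. 16·(0.8913 − sin(2π·0.8913)/(2π)) = 15.8677 → s = 24.8677

24.8677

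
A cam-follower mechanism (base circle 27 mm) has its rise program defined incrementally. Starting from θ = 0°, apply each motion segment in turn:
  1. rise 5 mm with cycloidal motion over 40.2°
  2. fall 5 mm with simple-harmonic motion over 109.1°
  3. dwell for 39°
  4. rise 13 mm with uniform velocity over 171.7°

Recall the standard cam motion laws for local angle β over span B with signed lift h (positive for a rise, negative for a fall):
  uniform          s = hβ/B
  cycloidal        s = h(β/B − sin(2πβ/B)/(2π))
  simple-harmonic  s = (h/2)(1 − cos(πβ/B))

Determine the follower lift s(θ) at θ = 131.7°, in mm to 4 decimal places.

seg 1 [0°–40.2°] cycloidal, h=5: full span → s += 5 → s = 5.0000
seg 2 [40.2°–149.3°] simple-harmonic, h=-5: θ=131.7° here. β=91.5, B=109.1. -5/2·(1 − cos(π·0.8387)) = -4.6858 → s = 0.3142

0.3142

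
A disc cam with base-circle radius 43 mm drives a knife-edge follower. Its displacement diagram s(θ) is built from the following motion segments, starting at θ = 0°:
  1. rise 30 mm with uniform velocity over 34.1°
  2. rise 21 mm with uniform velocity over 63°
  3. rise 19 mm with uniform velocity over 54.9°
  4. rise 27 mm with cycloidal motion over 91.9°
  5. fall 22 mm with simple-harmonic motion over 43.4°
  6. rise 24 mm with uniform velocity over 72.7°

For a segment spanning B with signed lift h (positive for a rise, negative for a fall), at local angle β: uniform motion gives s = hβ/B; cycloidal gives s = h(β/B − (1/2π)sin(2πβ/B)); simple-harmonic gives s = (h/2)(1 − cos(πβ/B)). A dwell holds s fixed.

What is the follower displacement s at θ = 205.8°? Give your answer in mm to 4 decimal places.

seg 1 [0°–34.1°] uniform, h=30: full span → s += 30 → s = 30.0000
seg 2 [34.1°–97.1°] uniform, h=21: full span → s += 21 → s = 51.0000
seg 3 [97.1°–152°] uniform, h=19: full span → s += 19 → s = 70.0000
seg 4 [152°–243.9°] cycloidal, h=27: θ=205.8° here. β=53.8, B=91.9. 27·(0.5854 − sin(2π·0.5854)/(2π)) = 18.0035 → s = 88.0035

88.0035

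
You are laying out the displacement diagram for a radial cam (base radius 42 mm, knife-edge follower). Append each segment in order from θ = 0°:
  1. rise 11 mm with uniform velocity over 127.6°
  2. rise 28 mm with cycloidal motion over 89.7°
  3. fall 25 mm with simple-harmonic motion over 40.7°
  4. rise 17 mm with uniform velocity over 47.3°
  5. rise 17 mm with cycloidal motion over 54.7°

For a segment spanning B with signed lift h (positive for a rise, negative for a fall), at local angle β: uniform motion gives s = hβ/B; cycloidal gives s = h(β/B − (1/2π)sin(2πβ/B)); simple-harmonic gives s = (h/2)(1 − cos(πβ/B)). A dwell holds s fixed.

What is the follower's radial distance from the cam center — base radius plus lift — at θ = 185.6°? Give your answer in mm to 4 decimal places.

seg 1 [0°–127.6°] uniform, h=11: full span → s += 11 → s = 11.0000
seg 2 [127.6°–217.3°] cycloidal, h=28: θ=185.6° here. β=58, B=89.7. 28·(0.6466 − sin(2π·0.6466)/(2π)) = 21.6533 → s = 32.6533
radial distance = base radius + s = 42 + 32.6533 = 74.6533

74.6533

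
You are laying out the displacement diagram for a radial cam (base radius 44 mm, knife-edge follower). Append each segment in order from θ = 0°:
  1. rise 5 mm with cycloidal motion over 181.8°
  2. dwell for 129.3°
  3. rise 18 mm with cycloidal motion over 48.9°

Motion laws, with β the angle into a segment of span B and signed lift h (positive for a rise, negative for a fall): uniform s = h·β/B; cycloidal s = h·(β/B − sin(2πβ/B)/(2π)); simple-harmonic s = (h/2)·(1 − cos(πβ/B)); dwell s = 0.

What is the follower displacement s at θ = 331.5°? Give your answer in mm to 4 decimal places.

seg 1 [0°–181.8°] cycloidal, h=5: full span → s += 5 → s = 5.0000
seg 2 [181.8°–311.1°] dwell: s stays 5.0000
seg 3 [311.1°–360°] cycloidal, h=18: θ=331.5° here. β=20.4, B=48.9. 18·(0.4172 − sin(2π·0.4172)/(2π)) = 6.0848 → s = 11.0848

11.0848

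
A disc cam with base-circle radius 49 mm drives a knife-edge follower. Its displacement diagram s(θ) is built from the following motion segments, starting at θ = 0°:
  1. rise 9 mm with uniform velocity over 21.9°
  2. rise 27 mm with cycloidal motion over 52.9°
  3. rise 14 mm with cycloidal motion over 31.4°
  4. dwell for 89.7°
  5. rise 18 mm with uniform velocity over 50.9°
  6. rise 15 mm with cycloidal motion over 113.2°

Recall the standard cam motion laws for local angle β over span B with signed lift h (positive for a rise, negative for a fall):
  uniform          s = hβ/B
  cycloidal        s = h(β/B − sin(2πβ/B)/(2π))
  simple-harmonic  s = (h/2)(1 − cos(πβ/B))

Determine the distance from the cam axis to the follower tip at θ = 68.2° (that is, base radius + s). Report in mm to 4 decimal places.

seg 1 [0°–21.9°] uniform, h=9: full span → s += 9 → s = 9.0000
seg 2 [21.9°–74.8°] cycloidal, h=27: θ=68.2° here. β=46.3, B=52.9. 27·(0.8752 − sin(2π·0.8752)/(2π)) = 26.6654 → s = 35.6654
radial distance = base radius + s = 49 + 35.6654 = 84.6654

84.6654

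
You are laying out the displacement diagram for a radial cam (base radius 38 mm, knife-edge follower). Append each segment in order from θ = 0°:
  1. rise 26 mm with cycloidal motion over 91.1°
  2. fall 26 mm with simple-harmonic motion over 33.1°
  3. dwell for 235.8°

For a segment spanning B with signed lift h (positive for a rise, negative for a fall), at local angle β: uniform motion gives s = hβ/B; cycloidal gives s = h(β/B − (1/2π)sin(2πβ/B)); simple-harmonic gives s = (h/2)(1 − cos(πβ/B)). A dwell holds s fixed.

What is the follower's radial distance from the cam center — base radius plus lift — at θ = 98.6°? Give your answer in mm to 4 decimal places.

seg 1 [0°–91.1°] cycloidal, h=26: full span → s += 26 → s = 26.0000
seg 2 [91.1°–124.2°] simple-harmonic, h=-26: θ=98.6° here. β=7.5, B=33.1. -26/2·(1 − cos(π·0.2266)) = -3.1569 → s = 22.8431
radial distance = base radius + s = 38 + 22.8431 = 60.8431

60.8431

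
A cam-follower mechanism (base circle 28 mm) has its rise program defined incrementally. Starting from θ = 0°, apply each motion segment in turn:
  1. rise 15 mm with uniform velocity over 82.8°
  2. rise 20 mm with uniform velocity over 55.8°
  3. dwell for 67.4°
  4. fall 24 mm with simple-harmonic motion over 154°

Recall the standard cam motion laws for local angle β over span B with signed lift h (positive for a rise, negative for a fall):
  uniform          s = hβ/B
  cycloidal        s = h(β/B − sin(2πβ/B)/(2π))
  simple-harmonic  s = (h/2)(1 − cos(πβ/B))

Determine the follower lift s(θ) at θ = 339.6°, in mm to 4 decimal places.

seg 1 [0°–82.8°] uniform, h=15: full span → s += 15 → s = 15.0000
seg 2 [82.8°–138.6°] uniform, h=20: full span → s += 20 → s = 35.0000
seg 3 [138.6°–206°] dwell: s stays 35.0000
seg 4 [206°–360°] simple-harmonic, h=-24: θ=339.6° here. β=133.6, B=154. -24/2·(1 − cos(π·0.8675)) = -22.9758 → s = 12.0242

12.0242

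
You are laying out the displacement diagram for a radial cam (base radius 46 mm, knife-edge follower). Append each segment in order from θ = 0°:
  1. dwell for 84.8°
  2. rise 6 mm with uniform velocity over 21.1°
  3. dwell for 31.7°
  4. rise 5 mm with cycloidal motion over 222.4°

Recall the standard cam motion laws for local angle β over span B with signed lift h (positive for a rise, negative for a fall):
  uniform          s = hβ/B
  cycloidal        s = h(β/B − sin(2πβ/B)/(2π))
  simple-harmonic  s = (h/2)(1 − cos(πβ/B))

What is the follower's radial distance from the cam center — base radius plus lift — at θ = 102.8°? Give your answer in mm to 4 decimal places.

seg 1 [0°–84.8°] dwell: s stays 0.0000
seg 2 [84.8°–105.9°] uniform, h=6: θ=102.8° here. β=18, B=21.1. 6·18/21.1 = 5.1185 → s = 5.1185
radial distance = base radius + s = 46 + 5.1185 = 51.1185

51.1185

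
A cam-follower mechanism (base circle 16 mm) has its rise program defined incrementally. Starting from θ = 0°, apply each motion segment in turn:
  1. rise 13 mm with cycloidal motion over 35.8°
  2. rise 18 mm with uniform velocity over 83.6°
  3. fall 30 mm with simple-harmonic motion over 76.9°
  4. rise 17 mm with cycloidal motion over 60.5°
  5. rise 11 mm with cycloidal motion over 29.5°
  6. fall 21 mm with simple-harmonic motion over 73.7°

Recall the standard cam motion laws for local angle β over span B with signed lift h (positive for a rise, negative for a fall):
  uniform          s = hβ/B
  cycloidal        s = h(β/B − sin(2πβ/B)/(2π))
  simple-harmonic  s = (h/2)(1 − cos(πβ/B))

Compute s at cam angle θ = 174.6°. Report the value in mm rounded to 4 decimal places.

seg 1 [0°–35.8°] cycloidal, h=13: full span → s += 13 → s = 13.0000
seg 2 [35.8°–119.4°] uniform, h=18: full span → s += 18 → s = 31.0000
seg 3 [119.4°–196.3°] simple-harmonic, h=-30: θ=174.6° here. β=55.2, B=76.9. -30/2·(1 − cos(π·0.7178)) = -24.4818 → s = 6.5182

6.5182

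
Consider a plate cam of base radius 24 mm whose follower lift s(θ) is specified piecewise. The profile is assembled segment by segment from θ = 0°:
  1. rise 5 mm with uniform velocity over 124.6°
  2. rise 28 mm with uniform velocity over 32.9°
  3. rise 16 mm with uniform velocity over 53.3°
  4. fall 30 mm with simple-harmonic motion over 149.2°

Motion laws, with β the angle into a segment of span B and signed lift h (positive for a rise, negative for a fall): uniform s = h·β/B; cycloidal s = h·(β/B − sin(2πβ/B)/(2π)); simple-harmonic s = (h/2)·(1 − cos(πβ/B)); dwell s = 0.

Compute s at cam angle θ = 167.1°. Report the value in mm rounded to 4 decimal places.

seg 1 [0°–124.6°] uniform, h=5: full span → s += 5 → s = 5.0000
seg 2 [124.6°–157.5°] uniform, h=28: full span → s += 28 → s = 33.0000
seg 3 [157.5°–210.8°] uniform, h=16: θ=167.1° here. β=9.6, B=53.3. 16·9.6/53.3 = 2.8818 → s = 35.8818

35.8818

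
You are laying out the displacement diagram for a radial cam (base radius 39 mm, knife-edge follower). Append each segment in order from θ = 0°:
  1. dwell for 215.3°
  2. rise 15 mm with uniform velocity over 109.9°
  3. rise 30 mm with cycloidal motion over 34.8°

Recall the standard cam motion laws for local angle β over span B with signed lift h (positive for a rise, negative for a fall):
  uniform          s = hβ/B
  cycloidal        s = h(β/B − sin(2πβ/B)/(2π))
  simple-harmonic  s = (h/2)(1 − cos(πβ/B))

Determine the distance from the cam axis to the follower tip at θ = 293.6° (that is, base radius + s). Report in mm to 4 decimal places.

seg 1 [0°–215.3°] dwell: s stays 0.0000
seg 2 [215.3°–325.2°] uniform, h=15: θ=293.6° here. β=78.3, B=109.9. 15·78.3/109.9 = 10.6870 → s = 10.6870
radial distance = base radius + s = 39 + 10.6870 = 49.6870

49.6870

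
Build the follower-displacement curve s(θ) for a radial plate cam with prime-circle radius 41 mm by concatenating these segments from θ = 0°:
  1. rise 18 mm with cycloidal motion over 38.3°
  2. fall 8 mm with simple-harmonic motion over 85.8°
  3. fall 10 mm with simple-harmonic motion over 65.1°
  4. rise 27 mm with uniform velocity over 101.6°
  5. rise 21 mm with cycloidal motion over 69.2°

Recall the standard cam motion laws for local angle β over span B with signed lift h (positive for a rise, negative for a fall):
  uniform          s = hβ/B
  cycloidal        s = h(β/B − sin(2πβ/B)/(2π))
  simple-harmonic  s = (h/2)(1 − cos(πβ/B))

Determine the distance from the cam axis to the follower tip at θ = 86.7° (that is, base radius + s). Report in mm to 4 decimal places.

seg 1 [0°–38.3°] cycloidal, h=18: full span → s += 18 → s = 18.0000
seg 2 [38.3°–124.1°] simple-harmonic, h=-8: θ=86.7° here. β=48.4, B=85.8. -8/2·(1 − cos(π·0.5641)) = -4.8001 → s = 13.1999
radial distance = base radius + s = 41 + 13.1999 = 54.1999

54.1999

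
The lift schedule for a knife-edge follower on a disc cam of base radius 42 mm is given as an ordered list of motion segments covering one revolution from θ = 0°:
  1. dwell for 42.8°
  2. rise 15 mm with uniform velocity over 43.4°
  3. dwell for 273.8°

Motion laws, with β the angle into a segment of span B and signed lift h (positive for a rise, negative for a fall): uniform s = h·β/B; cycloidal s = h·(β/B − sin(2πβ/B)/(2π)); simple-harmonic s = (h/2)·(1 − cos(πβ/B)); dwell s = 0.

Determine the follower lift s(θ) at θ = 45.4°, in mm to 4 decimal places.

seg 1 [0°–42.8°] dwell: s stays 0.0000
seg 2 [42.8°–86.2°] uniform, h=15: θ=45.4° here. β=2.6, B=43.4. 15·2.6/43.4 = 0.8986 → s = 0.8986

0.8986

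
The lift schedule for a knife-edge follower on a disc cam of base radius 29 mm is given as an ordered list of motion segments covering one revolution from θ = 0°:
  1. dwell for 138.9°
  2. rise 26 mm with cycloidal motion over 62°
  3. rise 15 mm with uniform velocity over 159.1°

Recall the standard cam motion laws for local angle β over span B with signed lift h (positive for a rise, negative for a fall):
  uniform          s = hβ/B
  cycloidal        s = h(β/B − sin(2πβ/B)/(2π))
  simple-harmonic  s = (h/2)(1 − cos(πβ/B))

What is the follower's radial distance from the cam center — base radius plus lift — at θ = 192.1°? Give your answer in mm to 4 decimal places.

seg 1 [0°–138.9°] dwell: s stays 0.0000
seg 2 [138.9°–200.9°] cycloidal, h=26: θ=192.1° here. β=53.2, B=62. 26·(0.8581 − sin(2π·0.8581)/(2π)) = 25.5299 → s = 25.5299
radial distance = base radius + s = 29 + 25.5299 = 54.5299

54.5299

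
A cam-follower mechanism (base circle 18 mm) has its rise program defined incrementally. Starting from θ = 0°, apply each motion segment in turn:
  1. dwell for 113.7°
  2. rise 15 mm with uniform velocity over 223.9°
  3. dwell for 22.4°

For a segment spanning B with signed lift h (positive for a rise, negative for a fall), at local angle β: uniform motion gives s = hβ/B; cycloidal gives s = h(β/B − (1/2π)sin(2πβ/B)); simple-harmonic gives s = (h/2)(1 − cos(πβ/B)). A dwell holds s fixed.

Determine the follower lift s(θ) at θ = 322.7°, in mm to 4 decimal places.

seg 1 [0°–113.7°] dwell: s stays 0.0000
seg 2 [113.7°–337.6°] uniform, h=15: θ=322.7° here. β=209, B=223.9. 15·209/223.9 = 14.0018 → s = 14.0018

14.0018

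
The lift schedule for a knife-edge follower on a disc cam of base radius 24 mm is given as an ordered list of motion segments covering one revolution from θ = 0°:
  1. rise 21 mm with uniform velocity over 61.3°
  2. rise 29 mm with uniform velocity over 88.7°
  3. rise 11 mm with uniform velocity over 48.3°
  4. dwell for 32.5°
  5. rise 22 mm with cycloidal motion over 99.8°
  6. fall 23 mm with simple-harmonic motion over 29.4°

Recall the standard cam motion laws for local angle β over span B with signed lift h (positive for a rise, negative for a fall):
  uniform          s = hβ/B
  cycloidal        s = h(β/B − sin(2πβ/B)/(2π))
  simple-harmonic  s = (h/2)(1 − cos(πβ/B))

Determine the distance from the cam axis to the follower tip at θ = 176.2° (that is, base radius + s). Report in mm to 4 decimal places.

seg 1 [0°–61.3°] uniform, h=21: full span → s += 21 → s = 21.0000
seg 2 [61.3°–150°] uniform, h=29: full span → s += 29 → s = 50.0000
seg 3 [150°–198.3°] uniform, h=11: θ=176.2° here. β=26.2, B=48.3. 11·26.2/48.3 = 5.9669 → s = 55.9669
radial distance = base radius + s = 24 + 55.9669 = 79.9669

79.9669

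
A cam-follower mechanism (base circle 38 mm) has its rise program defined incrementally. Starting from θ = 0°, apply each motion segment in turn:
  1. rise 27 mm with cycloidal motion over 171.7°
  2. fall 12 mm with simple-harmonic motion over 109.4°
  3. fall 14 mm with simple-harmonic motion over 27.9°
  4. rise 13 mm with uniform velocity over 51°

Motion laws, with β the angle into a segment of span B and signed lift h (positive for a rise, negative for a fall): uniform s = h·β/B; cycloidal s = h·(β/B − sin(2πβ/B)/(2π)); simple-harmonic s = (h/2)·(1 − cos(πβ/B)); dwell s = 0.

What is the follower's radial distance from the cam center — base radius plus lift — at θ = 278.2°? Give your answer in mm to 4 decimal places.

seg 1 [0°–171.7°] cycloidal, h=27: full span → s += 27 → s = 27.0000
seg 2 [171.7°–281.1°] simple-harmonic, h=-12: θ=278.2° here. β=106.5, B=109.4. -12/2·(1 − cos(π·0.9735)) = -11.9792 → s = 15.0208
radial distance = base radius + s = 38 + 15.0208 = 53.0208

53.0208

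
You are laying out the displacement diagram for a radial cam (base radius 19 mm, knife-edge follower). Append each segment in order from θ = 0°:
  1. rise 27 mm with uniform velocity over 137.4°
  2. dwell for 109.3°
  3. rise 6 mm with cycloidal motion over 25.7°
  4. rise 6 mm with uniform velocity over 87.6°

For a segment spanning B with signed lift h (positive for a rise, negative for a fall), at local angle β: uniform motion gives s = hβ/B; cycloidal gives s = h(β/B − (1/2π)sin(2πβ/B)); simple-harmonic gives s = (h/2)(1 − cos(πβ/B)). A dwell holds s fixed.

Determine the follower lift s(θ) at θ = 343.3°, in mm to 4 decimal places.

seg 1 [0°–137.4°] uniform, h=27: full span → s += 27 → s = 27.0000
seg 2 [137.4°–246.7°] dwell: s stays 27.0000
seg 3 [246.7°–272.4°] cycloidal, h=6: full span → s += 6 → s = 33.0000
seg 4 [272.4°–360°] uniform, h=6: θ=343.3° here. β=70.9, B=87.6. 6·70.9/87.6 = 4.8562 → s = 37.8562

37.8562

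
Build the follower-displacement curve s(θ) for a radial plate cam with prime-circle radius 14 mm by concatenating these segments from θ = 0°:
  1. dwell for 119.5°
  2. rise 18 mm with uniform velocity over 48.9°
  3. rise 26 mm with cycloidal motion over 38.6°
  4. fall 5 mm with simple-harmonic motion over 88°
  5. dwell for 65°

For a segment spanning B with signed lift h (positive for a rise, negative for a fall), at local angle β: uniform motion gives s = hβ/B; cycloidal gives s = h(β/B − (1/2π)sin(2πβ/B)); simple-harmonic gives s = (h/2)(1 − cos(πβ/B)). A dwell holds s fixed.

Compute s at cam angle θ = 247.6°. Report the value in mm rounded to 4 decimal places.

seg 1 [0°–119.5°] dwell: s stays 0.0000
seg 2 [119.5°–168.4°] uniform, h=18: full span → s += 18 → s = 18.0000
seg 3 [168.4°–207°] cycloidal, h=26: full span → s += 26 → s = 44.0000
seg 4 [207°–295°] simple-harmonic, h=-5: θ=247.6° here. β=40.6, B=88. -5/2·(1 − cos(π·0.4614)) = -2.1973 → s = 41.8027

41.8027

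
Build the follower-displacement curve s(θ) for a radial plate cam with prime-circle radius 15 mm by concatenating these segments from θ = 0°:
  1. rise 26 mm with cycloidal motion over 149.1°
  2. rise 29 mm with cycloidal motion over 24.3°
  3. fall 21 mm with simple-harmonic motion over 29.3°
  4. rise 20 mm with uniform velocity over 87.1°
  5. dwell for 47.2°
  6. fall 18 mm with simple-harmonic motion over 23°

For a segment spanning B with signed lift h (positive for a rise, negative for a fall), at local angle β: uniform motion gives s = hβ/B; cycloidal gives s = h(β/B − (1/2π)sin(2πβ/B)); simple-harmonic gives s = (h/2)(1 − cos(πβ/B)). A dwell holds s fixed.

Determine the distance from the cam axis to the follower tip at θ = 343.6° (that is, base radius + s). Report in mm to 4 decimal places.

seg 1 [0°–149.1°] cycloidal, h=26: full span → s += 26 → s = 26.0000
seg 2 [149.1°–173.4°] cycloidal, h=29: full span → s += 29 → s = 55.0000
seg 3 [173.4°–202.7°] simple-harmonic, h=-21: full span → s += -21 → s = 34.0000
seg 4 [202.7°–289.8°] uniform, h=20: full span → s += 20 → s = 54.0000
seg 5 [289.8°–337°] dwell: s stays 54.0000
seg 6 [337°–360°] simple-harmonic, h=-18: θ=343.6° here. β=6.6, B=23. -18/2·(1 − cos(π·0.2870)) = -3.4161 → s = 50.5839
radial distance = base radius + s = 15 + 50.5839 = 65.5839

65.5839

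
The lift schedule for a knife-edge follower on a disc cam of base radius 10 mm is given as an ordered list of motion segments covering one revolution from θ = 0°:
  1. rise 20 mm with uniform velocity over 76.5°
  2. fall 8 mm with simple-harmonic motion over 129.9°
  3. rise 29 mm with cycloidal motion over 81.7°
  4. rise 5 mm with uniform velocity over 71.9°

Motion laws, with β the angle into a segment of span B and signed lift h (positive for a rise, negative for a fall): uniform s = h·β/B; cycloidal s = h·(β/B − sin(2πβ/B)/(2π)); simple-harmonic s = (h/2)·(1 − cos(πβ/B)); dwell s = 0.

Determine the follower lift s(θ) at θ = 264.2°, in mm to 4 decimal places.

seg 1 [0°–76.5°] uniform, h=20: full span → s += 20 → s = 20.0000
seg 2 [76.5°–206.4°] simple-harmonic, h=-8: full span → s += -8 → s = 12.0000
seg 3 [206.4°–288.1°] cycloidal, h=29: θ=264.2° here. β=57.8, B=81.7. 29·(0.7075 − sin(2π·0.7075)/(2π)) = 24.9682 → s = 36.9682

36.9682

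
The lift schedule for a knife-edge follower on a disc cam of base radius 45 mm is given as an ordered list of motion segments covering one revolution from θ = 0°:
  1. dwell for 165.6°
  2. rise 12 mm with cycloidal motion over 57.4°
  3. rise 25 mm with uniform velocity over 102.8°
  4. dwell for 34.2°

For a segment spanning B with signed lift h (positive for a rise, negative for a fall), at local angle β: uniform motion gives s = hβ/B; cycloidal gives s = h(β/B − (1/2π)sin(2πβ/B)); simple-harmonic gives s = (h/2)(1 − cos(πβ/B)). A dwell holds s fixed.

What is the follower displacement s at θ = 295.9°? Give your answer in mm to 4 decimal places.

seg 1 [0°–165.6°] dwell: s stays 0.0000
seg 2 [165.6°–223°] cycloidal, h=12: full span → s += 12 → s = 12.0000
seg 3 [223°–325.8°] uniform, h=25: θ=295.9° here. β=72.9, B=102.8. 25·72.9/102.8 = 17.7286 → s = 29.7286

29.7286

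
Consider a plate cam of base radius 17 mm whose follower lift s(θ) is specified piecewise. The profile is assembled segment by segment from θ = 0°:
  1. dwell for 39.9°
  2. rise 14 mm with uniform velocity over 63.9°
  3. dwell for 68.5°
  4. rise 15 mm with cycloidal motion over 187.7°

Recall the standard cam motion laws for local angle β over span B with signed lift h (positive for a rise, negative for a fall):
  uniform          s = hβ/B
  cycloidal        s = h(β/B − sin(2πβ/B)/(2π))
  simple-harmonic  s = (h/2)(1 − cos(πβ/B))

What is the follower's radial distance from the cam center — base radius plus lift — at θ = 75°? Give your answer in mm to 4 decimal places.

seg 1 [0°–39.9°] dwell: s stays 0.0000
seg 2 [39.9°–103.8°] uniform, h=14: θ=75° here. β=35.1, B=63.9. 14·35.1/63.9 = 7.6901 → s = 7.6901
radial distance = base radius + s = 17 + 7.6901 = 24.6901

24.6901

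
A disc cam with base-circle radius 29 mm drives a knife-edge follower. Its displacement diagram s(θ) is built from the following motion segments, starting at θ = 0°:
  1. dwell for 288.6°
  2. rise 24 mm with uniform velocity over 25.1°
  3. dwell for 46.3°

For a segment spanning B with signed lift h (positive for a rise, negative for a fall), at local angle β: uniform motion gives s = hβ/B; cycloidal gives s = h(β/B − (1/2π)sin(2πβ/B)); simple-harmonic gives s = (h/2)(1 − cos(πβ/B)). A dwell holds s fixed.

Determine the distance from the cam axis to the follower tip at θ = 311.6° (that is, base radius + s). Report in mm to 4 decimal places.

seg 1 [0°–288.6°] dwell: s stays 0.0000
seg 2 [288.6°–313.7°] uniform, h=24: θ=311.6° here. β=23, B=25.1. 24·23/25.1 = 21.9920 → s = 21.9920
radial distance = base radius + s = 29 + 21.9920 = 50.9920

50.9920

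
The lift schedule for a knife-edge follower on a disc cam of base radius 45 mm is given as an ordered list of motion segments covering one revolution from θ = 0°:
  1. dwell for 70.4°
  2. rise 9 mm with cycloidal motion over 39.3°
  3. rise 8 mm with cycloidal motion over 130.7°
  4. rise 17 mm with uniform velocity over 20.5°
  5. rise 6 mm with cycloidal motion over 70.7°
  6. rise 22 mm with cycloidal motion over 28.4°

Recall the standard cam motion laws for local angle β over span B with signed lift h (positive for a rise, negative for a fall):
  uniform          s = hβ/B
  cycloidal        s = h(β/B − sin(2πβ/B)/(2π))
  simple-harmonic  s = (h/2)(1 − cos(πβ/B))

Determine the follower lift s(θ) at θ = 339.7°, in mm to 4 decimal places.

seg 1 [0°–70.4°] dwell: s stays 0.0000
seg 2 [70.4°–109.7°] cycloidal, h=9: full span → s += 9 → s = 9.0000
seg 3 [109.7°–240.4°] cycloidal, h=8: full span → s += 8 → s = 17.0000
seg 4 [240.4°–260.9°] uniform, h=17: full span → s += 17 → s = 34.0000
seg 5 [260.9°–331.6°] cycloidal, h=6: full span → s += 6 → s = 40.0000
seg 6 [331.6°–360°] cycloidal, h=22: θ=339.7° here. β=8.1, B=28.4. 22·(0.2852 − sin(2π·0.2852)/(2π)) = 2.8586 → s = 42.8586

42.8586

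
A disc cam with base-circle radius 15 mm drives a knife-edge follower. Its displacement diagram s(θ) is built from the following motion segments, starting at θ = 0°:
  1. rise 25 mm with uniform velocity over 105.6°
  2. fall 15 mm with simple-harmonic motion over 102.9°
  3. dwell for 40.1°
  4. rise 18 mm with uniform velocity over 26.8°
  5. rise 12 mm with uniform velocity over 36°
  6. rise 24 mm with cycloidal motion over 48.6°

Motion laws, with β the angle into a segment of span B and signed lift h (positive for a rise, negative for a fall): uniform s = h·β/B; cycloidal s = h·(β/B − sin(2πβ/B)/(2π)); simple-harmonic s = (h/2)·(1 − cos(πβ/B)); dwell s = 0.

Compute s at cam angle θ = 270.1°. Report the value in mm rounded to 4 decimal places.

seg 1 [0°–105.6°] uniform, h=25: full span → s += 25 → s = 25.0000
seg 2 [105.6°–208.5°] simple-harmonic, h=-15: full span → s += -15 → s = 10.0000
seg 3 [208.5°–248.6°] dwell: s stays 10.0000
seg 4 [248.6°–275.4°] uniform, h=18: θ=270.1° here. β=21.5, B=26.8. 18·21.5/26.8 = 14.4403 → s = 24.4403

24.4403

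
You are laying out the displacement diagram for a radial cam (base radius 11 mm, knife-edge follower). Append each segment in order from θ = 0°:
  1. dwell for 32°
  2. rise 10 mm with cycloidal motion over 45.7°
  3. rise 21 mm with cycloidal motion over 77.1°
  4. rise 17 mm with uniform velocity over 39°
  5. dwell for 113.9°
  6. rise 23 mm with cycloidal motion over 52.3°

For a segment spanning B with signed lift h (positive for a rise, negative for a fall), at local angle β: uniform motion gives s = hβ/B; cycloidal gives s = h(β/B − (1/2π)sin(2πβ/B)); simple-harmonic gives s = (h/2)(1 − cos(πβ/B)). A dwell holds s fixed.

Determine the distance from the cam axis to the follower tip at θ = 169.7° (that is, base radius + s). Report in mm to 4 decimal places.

seg 1 [0°–32°] dwell: s stays 0.0000
seg 2 [32°–77.7°] cycloidal, h=10: full span → s += 10 → s = 10.0000
seg 3 [77.7°–154.8°] cycloidal, h=21: full span → s += 21 → s = 31.0000
seg 4 [154.8°–193.8°] uniform, h=17: θ=169.7° here. β=14.9, B=39. 17·14.9/39 = 6.4949 → s = 37.4949
radial distance = base radius + s = 11 + 37.4949 = 48.4949

48.4949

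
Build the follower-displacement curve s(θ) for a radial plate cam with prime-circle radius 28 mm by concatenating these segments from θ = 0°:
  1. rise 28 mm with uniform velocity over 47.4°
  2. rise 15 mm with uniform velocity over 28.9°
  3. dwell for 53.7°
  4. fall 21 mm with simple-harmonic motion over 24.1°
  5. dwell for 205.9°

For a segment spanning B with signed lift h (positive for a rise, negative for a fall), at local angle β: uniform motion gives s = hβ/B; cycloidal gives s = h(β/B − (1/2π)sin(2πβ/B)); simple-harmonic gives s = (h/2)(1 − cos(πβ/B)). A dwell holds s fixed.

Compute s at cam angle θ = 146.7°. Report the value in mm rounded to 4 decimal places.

seg 1 [0°–47.4°] uniform, h=28: full span → s += 28 → s = 28.0000
seg 2 [47.4°–76.3°] uniform, h=15: full span → s += 15 → s = 43.0000
seg 3 [76.3°–130°] dwell: s stays 43.0000
seg 4 [130°–154.1°] simple-harmonic, h=-21: θ=146.7° here. β=16.7, B=24.1. -21/2·(1 − cos(π·0.6929)) = -16.4820 → s = 26.5180

26.5180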